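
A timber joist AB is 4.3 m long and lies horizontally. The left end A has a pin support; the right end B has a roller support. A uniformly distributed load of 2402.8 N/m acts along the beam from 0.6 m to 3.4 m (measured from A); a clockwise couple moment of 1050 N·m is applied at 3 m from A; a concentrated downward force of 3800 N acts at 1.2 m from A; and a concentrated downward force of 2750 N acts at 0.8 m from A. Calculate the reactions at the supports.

Resultant of the distributed load: 2402.8 × 2.8 = 6727.84 N at 2 m from A.
ΣM about A: B_y·4.3 − (2402.8·2.8)·2 − 1050 − 3800·1.2 − 2750·0.8 = 0 → B_y = 21265.68/4.3 = 4945.51 ≈ 4946 N.
ΣF_y = 0: A_y + 4945.51 − 2402.8·2.8 − 3800 − 2750 = 0 → A_y = 8332 N.
ΣF_x = 0: no horizontal applied forces, so A_x = 0.

A_x = 0, A_y = 8332 N, B_y = 4946 N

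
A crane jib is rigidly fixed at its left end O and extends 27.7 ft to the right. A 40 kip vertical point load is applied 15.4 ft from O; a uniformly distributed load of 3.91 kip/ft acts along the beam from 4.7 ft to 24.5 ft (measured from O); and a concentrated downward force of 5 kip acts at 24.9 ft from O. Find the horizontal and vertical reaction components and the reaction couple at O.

O_x = 0, O_y = 122.4 kip, M_O = 1871 kip·ft

Resultant of the distributed load: 3.91 × 19.8 = 77.418 kip at 14.6 ft from O.
ΣF_x = 0: O_x = 0.
ΣF_y = 0: O_y − 40 − 3.91·19.8 − 5 = 0 → O_y = 122.4 kip.
ΣM about O: M_O − 40·15.4 − (3.91·19.8)·14.6 − 5·24.9 = 0 → M_O = 1871 kip·ft.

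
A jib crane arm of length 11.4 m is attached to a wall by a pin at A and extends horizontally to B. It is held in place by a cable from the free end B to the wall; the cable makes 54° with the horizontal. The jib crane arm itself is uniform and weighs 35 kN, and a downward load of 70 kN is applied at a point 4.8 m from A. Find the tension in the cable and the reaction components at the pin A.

T = 58.06 kN, A_x = 34.13 kN, A_y = 58.03 kN

ΣM about A: T·sin54°·11.4 − 35·5.7 − 70·4.8 = 0 → T = 535.5/(11.4·0.809017) = 58.0627 ≈ 58.06 kN.
ΣF_x = 0: A_x − T·cos54° = 0 → A_x = 58.0627 × 0.587785 = 34.13 kN.
ΣF_y = 0: A_y + T·sin54° − 35 − 70 = 0 → A_y = 105 − 58.0627 × 0.809017 = 58.03 kN.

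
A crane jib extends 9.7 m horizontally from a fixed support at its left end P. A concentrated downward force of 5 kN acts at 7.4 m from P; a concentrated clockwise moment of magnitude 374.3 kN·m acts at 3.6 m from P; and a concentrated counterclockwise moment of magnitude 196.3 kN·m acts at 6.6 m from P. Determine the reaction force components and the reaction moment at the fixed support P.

ΣF_x = 0: P_x = 0.
ΣF_y = 0: P_y − 5 = 0 → P_y = 5.000 kN.
ΣM about P: M_P − 5·7.4 − 374.3 + 196.3 = 0 → M_P = 215.0 kN·m.

P_x = 0, P_y = 5.000 kN, M_P = 215.0 kN·m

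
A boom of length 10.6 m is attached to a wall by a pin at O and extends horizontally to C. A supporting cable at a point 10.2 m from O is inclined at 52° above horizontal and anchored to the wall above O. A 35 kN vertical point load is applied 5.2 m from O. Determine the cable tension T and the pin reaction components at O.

ΣM about O: T·sin52°·10.2 − 35·5.2 = 0 → T = 182/(10.2·0.788011) = 22.6433 ≈ 22.64 kN.
ΣF_x = 0: O_x − T·cos52° = 0 → O_x = 22.6433 × 0.615661 = 13.94 kN.
ΣF_y = 0: O_y + T·sin52° − 35 = 0 → O_y = 35 − 22.6433 × 0.788011 = 17.16 kN.

T = 22.64 kN, O_x = 13.94 kN, O_y = 17.16 kN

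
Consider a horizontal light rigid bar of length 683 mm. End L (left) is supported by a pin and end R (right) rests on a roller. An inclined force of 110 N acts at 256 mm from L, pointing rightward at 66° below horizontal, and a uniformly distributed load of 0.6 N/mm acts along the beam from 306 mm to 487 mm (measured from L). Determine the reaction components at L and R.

Resultant of the distributed load: 0.6 × 181 = 108.6 N at 396.5 mm from L.
Taking moments about L: R_y·683 − 110·sin66°·256 − (0.6·181)·396.5 = 0 → R_y = 68785.3/683 = 100.711 ≈ 100.7 N.
ΣF_y = 0: L_y + 100.711 − 110·sin66° − 0.6·181 = 0 → L_y = 108.4 N.
ΣF_x = 0: L_x + 110·cos66° = 0 → L_x = -44.74 N.

L_x = -44.74 N, L_y = 108.4 N, R_y = 100.7 N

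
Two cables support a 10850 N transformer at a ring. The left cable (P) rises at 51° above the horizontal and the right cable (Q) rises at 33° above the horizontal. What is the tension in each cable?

ΣF_x = 0: −T_P·cos51° + T_Q·cos33° = 0 → T_Q = 0.750379·T_P.
ΣF_y = 0: T_P·sin51° + T_Q·sin33° = 10850.
Substitute: T_P·(0.777146 + 0.750379·0.544639) = 10850 → T_P = 9149.7 ≈ 9150 N.
Then T_Q = 0.750379 × 9149.7 = 6866 N.

T_P = 9150 N, T_Q = 6866 N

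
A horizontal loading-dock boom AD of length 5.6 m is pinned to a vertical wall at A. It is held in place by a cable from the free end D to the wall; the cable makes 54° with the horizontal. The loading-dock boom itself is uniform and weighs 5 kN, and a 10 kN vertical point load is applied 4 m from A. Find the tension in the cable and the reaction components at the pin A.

T = 11.92 kN, A_x = 7.006 kN, A_y = 5.357 kN

ΣM about A: T·sin54°·5.6 − 5·2.8 − 10·4 = 0 → T = 54/(5.6·0.809017) = 11.9192 ≈ 11.92 kN.
ΣF_x = 0: A_x − T·cos54° = 0 → A_x = 11.9192 × 0.587785 = 7.006 kN.
ΣF_y = 0: A_y + T·sin54° − 5 − 10 = 0 → A_y = 15 − 11.9192 × 0.809017 = 5.357 kN.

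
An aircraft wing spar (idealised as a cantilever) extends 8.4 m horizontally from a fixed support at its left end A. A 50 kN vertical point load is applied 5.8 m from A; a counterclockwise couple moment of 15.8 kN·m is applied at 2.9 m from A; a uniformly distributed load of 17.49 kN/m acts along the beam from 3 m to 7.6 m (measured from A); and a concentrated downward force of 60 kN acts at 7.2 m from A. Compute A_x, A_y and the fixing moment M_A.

Resultant of the distributed load: 17.49 × 4.6 = 80.454 kN at 5.3 m from A.
ΣF_x = 0: A_x = 0.
ΣF_y = 0: A_y − 50 − 17.49·4.6 − 60 = 0 → A_y = 190.5 kN.
ΣM about A: M_A − 50·5.8 + 15.8 − (17.49·4.6)·5.3 − 60·7.2 = 0 → M_A = 1133 kN·m.

A_x = 0, A_y = 190.5 kN, M_A = 1133 kN·m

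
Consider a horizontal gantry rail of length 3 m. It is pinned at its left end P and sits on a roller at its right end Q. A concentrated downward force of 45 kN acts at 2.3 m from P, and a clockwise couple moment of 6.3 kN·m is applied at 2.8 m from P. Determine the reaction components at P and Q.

P_x = 0, P_y = 8.400 kN, Q_y = 36.60 kN

ΣM about P: Q_y·3 − 45·2.3 − 6.3 = 0 → Q_y = 109.8/3 = 36.60 kN.
ΣF_y = 0: P_y + 36.6 − 45 = 0 → P_y = 8.400 kN.
ΣF_x = 0: no horizontal applied forces, so P_x = 0.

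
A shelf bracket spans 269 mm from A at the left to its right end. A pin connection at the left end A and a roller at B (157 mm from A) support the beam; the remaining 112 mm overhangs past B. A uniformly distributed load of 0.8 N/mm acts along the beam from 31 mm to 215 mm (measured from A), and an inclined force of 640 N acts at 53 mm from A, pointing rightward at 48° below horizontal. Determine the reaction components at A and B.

Resultant of the distributed load: 0.8 × 184 = 147.2 N at 123 mm from A.
Taking moments about A: B_y·157 − (0.8·184)·123 − 640·sin48°·53 = 0 → B_y = 43313.1/157 = 275.88 ≈ 275.9 N.
ΣF_y = 0: A_y + 275.88 − 0.8·184 − 640·sin48° = 0 → A_y = 346.9 N.
ΣF_x = 0: A_x + 640·cos48° = 0 → A_x = -428.2 N.

A_x = -428.2 N, A_y = 346.9 N, B_y = 275.9 N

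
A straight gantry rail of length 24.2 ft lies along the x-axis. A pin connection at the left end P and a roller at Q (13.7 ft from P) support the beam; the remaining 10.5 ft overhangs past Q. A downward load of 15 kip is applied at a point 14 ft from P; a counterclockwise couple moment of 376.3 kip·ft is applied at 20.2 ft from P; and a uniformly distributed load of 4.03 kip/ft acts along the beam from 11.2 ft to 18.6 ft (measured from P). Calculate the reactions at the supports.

P_x = 0, P_y = 24.53 kip, Q_y = 20.30 kip

Resultant of the distributed load: 4.03 × 7.4 = 29.822 kip at 14.9 ft from P.
Moments about P: Q_y·13.7 − 15·14 + 376.3 − (4.03·7.4)·14.9 = 0 → Q_y = 278.0478/13.7 = 20.2955 ≈ 20.30 kip.
ΣF_y = 0: P_y + 20.2955 − 15 − 4.03·7.4 = 0 → P_y = 24.53 kip.
ΣF_x = 0: no horizontal applied forces, so P_x = 0.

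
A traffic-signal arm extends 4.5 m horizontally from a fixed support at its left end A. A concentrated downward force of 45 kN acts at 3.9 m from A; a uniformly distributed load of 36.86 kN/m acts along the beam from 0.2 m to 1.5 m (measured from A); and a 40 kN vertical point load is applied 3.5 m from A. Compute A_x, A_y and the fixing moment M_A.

A_x = 0, A_y = 132.9 kN, M_A = 356.2 kN·m

Resultant of the distributed load: 36.86 × 1.3 = 47.918 kN at 0.85 m from A.
ΣF_x = 0: A_x = 0.
ΣF_y = 0: A_y − 45 − 36.86·1.3 − 40 = 0 → A_y = 132.9 kN.
ΣM about A: M_A − 45·3.9 − (36.86·1.3)·0.85 − 40·3.5 = 0 → M_A = 356.2 kN·m.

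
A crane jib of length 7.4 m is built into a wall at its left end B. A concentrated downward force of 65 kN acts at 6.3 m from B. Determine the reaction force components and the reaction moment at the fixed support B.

B_x = 0, B_y = 65.00 kN, M_B = 409.5 kN·m

ΣF_x = 0: B_x = 0.
ΣF_y = 0: B_y − 65 = 0 → B_y = 65.00 kN.
ΣM about B: M_B − 65·6.3 = 0 → M_B = 409.5 kN·m.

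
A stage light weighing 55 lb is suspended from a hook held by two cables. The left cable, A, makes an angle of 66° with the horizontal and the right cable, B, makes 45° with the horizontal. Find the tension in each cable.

ΣF_x = 0: −T_A·cos66° + T_B·cos45° = 0 → T_B = 0.575212·T_A.
ΣF_y = 0: T_A·sin66° + T_B·sin45° = 55.
Substitute: T_A·(0.913545 + 0.575212·0.707107) = 55 → T_A = 41.6578 ≈ 41.66 lb.
Then T_B = 0.575212 × 41.6578 = 23.96 lb.

T_A = 41.66 lb, T_B = 23.96 lb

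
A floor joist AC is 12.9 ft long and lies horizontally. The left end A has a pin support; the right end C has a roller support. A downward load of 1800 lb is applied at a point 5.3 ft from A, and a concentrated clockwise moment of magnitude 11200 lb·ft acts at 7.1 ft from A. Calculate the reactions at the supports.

Moments about A: C_y·12.9 − 1800·5.3 − 11200 = 0 → C_y = 20740/12.9 = 1607.75 ≈ 1608 lb.
ΣF_y = 0: A_y + 1607.75 − 1800 = 0 → A_y = 192.2 lb.
ΣF_x = 0: no horizontal applied forces, so A_x = 0.

A_x = 0, A_y = 192.2 lb, C_y = 1608 lb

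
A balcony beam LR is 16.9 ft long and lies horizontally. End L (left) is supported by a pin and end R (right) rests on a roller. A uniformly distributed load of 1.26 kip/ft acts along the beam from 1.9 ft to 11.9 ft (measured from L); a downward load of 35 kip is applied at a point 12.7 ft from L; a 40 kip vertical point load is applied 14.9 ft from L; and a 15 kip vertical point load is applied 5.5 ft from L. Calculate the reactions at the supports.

Resultant of the distributed load: 1.26 × 10 = 12.6 kip at 6.9 ft from L.
ΣM about L: R_y·16.9 − (1.26·10)·6.9 − 35·12.7 − 40·14.9 − 15·5.5 = 0 → R_y = 1209.94/16.9 = 71.5941 ≈ 71.59 kip.
ΣF_y = 0: L_y + 71.5941 − 1.26·10 − 35 − 40 − 15 = 0 → L_y = 31.01 kip.
ΣF_x = 0: no horizontal applied forces, so L_x = 0.

L_x = 0, L_y = 31.01 kip, R_y = 71.59 kip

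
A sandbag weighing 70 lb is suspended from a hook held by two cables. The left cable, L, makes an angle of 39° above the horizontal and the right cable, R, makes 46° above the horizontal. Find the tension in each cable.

T_L = 48.81 lb, T_R = 54.61 lb

ΣF_x = 0: −T_L·cos39° + T_R·cos46° = 0 → T_R = 1.11875·T_L.
ΣF_y = 0: T_L·sin39° + T_R·sin46° = 70.
Substitute: T_L·(0.62932 + 1.11875·0.71934) = 70 → T_L = 48.8117 ≈ 48.81 lb.
Then T_R = 1.11875 × 48.8117 = 54.61 lb.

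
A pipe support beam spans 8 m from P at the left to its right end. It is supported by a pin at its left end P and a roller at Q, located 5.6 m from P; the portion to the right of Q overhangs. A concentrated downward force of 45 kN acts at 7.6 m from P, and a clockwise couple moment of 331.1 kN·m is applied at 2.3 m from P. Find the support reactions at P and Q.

P_x = 0, P_y = -75.20 kN, Q_y = 120.2 kN

ΣM about P: Q_y·5.6 − 45·7.6 − 331.1 = 0 → Q_y = 673.1/5.6 = 120.196 ≈ 120.2 kN.
ΣF_y = 0: P_y + 120.196 − 45 = 0 → P_y = -75.20 kN.
ΣF_x = 0: no horizontal applied forces, so P_x = 0.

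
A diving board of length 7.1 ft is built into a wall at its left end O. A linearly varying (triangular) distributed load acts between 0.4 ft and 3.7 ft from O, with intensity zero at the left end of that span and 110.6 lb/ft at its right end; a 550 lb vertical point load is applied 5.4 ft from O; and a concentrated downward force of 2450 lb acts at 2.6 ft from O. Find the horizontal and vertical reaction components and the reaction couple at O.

Resultant of the triangular load: ½ × 110.6 × 3.3 = 182.49 lb, acting at 2.6 ft from O (one-third of the span from the peak).
ΣF_x = 0: O_x = 0.
ΣF_y = 0: O_y − ½·110.6·3.3 − 550 − 2450 = 0 → O_y = 3182 lb.
ΣM about O: M_O − (½·110.6·3.3)·2.6 − 550·5.4 − 2450·2.6 = 0 → M_O = 9814 lb·ft.

O_x = 0, O_y = 3182 lb, M_O = 9814 lb·ft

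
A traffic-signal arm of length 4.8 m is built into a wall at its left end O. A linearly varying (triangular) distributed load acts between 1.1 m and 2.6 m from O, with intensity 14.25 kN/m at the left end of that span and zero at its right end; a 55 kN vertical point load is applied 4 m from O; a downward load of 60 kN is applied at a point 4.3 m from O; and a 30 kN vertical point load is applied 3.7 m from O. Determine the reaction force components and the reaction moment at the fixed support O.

Resultant of the triangular load: ½ × 14.25 × 1.5 = 10.6875 kN, acting at 1.6 m from O (one-third of the span from the peak).
ΣF_x = 0: O_x = 0.
ΣF_y = 0: O_y − ½·14.25·1.5 − 55 − 60 − 30 = 0 → O_y = 155.7 kN.
ΣM about O: M_O − (½·14.25·1.5)·1.6 − 55·4 − 60·4.3 − 30·3.7 = 0 → M_O = 606.1 kN·m.

O_x = 0, O_y = 155.7 kN, M_O = 606.1 kN·m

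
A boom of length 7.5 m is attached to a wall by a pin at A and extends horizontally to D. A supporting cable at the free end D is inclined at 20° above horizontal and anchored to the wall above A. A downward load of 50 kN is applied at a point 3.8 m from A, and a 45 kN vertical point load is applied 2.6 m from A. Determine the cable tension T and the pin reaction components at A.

T = 119.7 kN, A_x = 112.5 kN, A_y = 54.07 kN

ΣM about A: T·sin20°·7.5 − 50·3.8 − 45·2.6 = 0 → T = 307/(7.5·0.34202) = 119.681 ≈ 119.7 kN.
ΣF_x = 0: A_x − T·cos20° = 0 → A_x = 119.681 × 0.939693 = 112.5 kN.
ΣF_y = 0: A_y + T·sin20° − 50 − 45 = 0 → A_y = 95 − 119.681 × 0.34202 = 54.07 kN.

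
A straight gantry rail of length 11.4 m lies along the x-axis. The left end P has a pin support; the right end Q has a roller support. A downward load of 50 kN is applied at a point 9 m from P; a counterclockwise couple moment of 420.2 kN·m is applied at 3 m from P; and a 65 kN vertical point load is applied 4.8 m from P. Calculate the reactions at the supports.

ΣM about P: Q_y·11.4 − 50·9 + 420.2 − 65·4.8 = 0 → Q_y = 341.8/11.4 = 29.9825 ≈ 29.98 kN.
ΣF_y = 0: P_y + 29.9825 − 50 − 65 = 0 → P_y = 85.02 kN.
ΣF_x = 0: no horizontal applied forces, so P_x = 0.

P_x = 0, P_y = 85.02 kN, Q_y = 29.98 kN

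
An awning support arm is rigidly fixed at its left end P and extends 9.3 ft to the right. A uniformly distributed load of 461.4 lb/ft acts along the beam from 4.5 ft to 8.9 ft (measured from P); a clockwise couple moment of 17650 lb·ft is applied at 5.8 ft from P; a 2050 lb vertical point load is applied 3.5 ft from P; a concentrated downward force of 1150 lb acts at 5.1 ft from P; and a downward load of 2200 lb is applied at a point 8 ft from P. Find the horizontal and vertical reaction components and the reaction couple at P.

Resultant of the distributed load: 461.4 × 4.4 = 2030.16 lb at 6.7 ft from P.
ΣF_x = 0: P_x = 0.
ΣF_y = 0: P_y − 461.4·4.4 − 2050 − 1150 − 2200 = 0 → P_y = 7430 lb.
ΣM about P: M_P − (461.4·4.4)·6.7 − 17650 − 2050·3.5 − 1150·5.1 − 2200·8 = 0 → M_P = 61890 lb·ft.

P_x = 0, P_y = 7430 lb, M_P = 61890 lb·ft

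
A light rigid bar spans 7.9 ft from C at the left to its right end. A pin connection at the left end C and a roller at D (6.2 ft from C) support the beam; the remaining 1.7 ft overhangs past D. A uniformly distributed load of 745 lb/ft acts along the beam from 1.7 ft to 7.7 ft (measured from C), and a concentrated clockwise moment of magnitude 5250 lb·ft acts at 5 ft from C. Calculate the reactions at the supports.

C_x = 0, C_y = 234.7 lb, D_y = 4235 lb

Resultant of the distributed load: 745 × 6 = 4470 lb at 4.7 ft from C.
Moments about C: D_y·6.2 − (745·6)·4.7 − 5250 = 0 → D_y = 26259/6.2 = 4235.32 ≈ 4235 lb.
ΣF_y = 0: C_y + 4235.32 − 745·6 = 0 → C_y = 234.7 lb.
ΣF_x = 0: no horizontal applied forces, so C_x = 0.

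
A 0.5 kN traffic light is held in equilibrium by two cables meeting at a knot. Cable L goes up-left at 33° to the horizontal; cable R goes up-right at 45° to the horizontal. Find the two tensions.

T_L = 0.3615 kN, T_R = 0.4287 kN

ΣF_x = 0: −T_L·cos33° + T_R·cos45° = 0 → T_R = 1.18606·T_L.
ΣF_y = 0: T_L·sin33° + T_R·sin45° = 0.5.
Substitute: T_L·(0.544639 + 1.18606·0.707107) = 0.5 → T_L = 0.361452 ≈ 0.3615 kN.
Then T_R = 1.18606 × 0.361452 = 0.4287 kN.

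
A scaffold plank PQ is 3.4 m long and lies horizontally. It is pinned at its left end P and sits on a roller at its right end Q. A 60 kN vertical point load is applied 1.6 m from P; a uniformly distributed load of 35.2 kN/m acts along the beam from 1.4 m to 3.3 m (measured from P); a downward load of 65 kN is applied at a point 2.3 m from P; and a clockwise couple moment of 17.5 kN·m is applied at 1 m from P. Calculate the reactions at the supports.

Resultant of the distributed load: 35.2 × 1.9 = 66.88 kN at 2.35 m from P.
Moments about P: Q_y·3.4 − 60·1.6 − (35.2·1.9)·2.35 − 65·2.3 − 17.5 = 0 → Q_y = 420.168/3.4 = 123.579 ≈ 123.6 kN.
ΣF_y = 0: P_y + 123.579 − 60 − 35.2·1.9 − 65 = 0 → P_y = 68.30 kN.
ΣF_x = 0: no horizontal applied forces, so P_x = 0.

P_x = 0, P_y = 68.30 kN, Q_y = 123.6 kN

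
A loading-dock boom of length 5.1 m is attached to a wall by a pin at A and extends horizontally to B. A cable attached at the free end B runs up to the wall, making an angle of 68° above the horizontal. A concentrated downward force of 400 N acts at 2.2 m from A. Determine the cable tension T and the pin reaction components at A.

ΣM about A: T·sin68°·5.1 − 400·2.2 = 0 → T = 880/(5.1·0.927184) = 186.1 N.
ΣF_x = 0: A_x − T·cos68° = 0 → A_x = 186.1 × 0.374607 = 69.71 N.
ΣF_y = 0: A_y + T·sin68° − 400 = 0 → A_y = 400 − 186.1 × 0.927184 = 227.5 N.

T = 186.1 N, A_x = 69.71 N, A_y = 227.5 N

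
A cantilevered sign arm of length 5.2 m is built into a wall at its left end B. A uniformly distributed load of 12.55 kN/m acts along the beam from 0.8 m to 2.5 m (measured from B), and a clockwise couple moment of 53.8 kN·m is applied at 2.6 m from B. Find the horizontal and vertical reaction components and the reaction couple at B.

Resultant of the distributed load: 12.55 × 1.7 = 21.335 kN at 1.65 m from B.
ΣF_x = 0: B_x = 0.
ΣF_y = 0: B_y − 12.55·1.7 = 0 → B_y = 21.34 kN.
ΣM about B: M_B − (12.55·1.7)·1.65 − 53.8 = 0 → M_B = 89.00 kN·m.

B_x = 0, B_y = 21.34 kN, M_B = 89.00 kN·m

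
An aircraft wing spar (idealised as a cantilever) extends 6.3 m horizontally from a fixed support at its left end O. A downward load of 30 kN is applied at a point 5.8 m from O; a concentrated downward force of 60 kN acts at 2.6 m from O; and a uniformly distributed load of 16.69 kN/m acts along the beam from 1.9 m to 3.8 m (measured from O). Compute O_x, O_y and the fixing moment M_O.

O_x = 0, O_y = 121.7 kN, M_O = 420.4 kN·m

Resultant of the distributed load: 16.69 × 1.9 = 31.711 kN at 2.85 m from O.
ΣF_x = 0: O_x = 0.
ΣF_y = 0: O_y − 30 − 60 − 16.69·1.9 = 0 → O_y = 121.7 kN.
ΣM about O: M_O − 30·5.8 − 60·2.6 − (16.69·1.9)·2.85 = 0 → M_O = 420.4 kN·m.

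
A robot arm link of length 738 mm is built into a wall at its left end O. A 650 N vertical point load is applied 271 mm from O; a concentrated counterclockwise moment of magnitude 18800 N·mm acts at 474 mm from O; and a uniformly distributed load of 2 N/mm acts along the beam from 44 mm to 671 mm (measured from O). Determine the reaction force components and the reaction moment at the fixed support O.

O_x = 0, O_y = 1904 N, M_O = 605700 N·mm

Resultant of the distributed load: 2 × 627 = 1254 N at 357.5 mm from O.
ΣF_x = 0: O_x = 0.
ΣF_y = 0: O_y − 650 − 2·627 = 0 → O_y = 1904 N.
ΣM about O: M_O − 650·271 + 18800 − (2·627)·357.5 = 0 → M_O = 605700 N·mm.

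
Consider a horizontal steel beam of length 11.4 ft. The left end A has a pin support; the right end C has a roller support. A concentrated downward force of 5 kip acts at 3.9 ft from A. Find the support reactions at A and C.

A_x = 0, A_y = 3.289 kip, C_y = 1.711 kip

Moments about A: C_y·11.4 − 5·3.9 = 0 → C_y = 19.5/11.4 = 1.71053 ≈ 1.711 kip.
ΣF_y = 0: A_y + 1.71053 − 5 = 0 → A_y = 3.289 kip.
ΣF_x = 0: no horizontal applied forces, so A_x = 0.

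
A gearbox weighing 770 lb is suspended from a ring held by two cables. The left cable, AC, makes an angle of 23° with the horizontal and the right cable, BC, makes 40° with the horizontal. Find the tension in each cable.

T_AC = 662.0 lb, T_BC = 795.5 lb

ΣF_x = 0: −T_AC·cos23° + T_BC·cos40° = 0 → T_BC = 1.20163·T_AC.
ΣF_y = 0: T_AC·sin23° + T_BC·sin40° = 770.
Substitute: T_AC·(0.390731 + 1.20163·0.642788) = 770 → T_AC = 662.01 ≈ 662.0 lb.
Then T_BC = 1.20163 × 662.01 = 795.5 lb.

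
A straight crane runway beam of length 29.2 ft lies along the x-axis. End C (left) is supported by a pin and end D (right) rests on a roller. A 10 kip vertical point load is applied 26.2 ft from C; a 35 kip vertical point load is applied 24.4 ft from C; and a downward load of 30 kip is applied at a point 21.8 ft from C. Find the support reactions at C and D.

Taking moments about C: D_y·29.2 − 10·26.2 − 35·24.4 − 30·21.8 = 0 → D_y = 1770/29.2 = 60.6164 ≈ 60.62 kip.
ΣF_y = 0: C_y + 60.6164 − 10 − 35 − 30 = 0 → C_y = 14.38 kip.
ΣF_x = 0: no horizontal applied forces, so C_x = 0.

C_x = 0, C_y = 14.38 kip, D_y = 60.62 kip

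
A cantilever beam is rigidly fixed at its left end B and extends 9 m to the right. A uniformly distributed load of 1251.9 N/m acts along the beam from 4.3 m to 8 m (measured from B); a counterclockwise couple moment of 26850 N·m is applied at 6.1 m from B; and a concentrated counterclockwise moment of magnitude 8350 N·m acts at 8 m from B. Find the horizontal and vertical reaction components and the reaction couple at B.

B_x = 0, B_y = 4632 N, M_B = -6713 N·m

Resultant of the distributed load: 1251.9 × 3.7 = 4632.03 N at 6.15 m from B.
ΣF_x = 0: B_x = 0.
ΣF_y = 0: B_y − 1251.9·3.7 = 0 → B_y = 4632 N.
ΣM about B: M_B − (1251.9·3.7)·6.15 + 26850 + 8350 = 0 → M_B = -6713 N·m.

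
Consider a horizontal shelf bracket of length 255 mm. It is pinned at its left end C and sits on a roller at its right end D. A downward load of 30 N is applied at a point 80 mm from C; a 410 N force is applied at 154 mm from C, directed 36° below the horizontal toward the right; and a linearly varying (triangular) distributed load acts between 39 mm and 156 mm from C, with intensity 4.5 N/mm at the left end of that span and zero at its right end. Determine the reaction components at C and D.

Resultant of the triangular load: ½ × 4.5 × 117 = 263.25 N, acting at 78 mm from C (one-third of the span from the peak).
Moments about C: D_y·255 − 30·80 − 410·sin36°·154 − (½·4.5·117)·78 = 0 → D_y = 60046.3/255 = 235.476 ≈ 235.5 N.
ΣF_y = 0: C_y + 235.476 − 30 − 410·sin36° − ½·4.5·117 = 0 → C_y = 298.8 N.
ΣF_x = 0: C_x + 410·cos36° = 0 → C_x = -331.7 N.

C_x = -331.7 N, C_y = 298.8 N, D_y = 235.5 N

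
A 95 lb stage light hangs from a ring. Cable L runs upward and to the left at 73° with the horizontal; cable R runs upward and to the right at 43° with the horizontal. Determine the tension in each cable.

ΣF_x = 0: −T_L·cos73° + T_R·cos43° = 0 → T_R = 0.399768·T_L.
ΣF_y = 0: T_L·sin73° + T_R·sin43° = 95.
Substitute: T_L·(0.956305 + 0.399768·0.681998) = 95 → T_L = 77.302 ≈ 77.30 lb.
Then T_R = 0.399768 × 77.302 = 30.90 lb.

T_L = 77.30 lb, T_R = 30.90 lb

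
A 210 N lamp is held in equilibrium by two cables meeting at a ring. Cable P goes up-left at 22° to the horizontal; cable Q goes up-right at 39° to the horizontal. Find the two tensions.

T_P = 186.6 N, T_Q = 222.6 N

ΣF_x = 0: −T_P·cos22° + T_Q·cos39° = 0 → T_Q = 1.19306·T_P.
ΣF_y = 0: T_P·sin22° + T_Q·sin39° = 210.
Substitute: T_P·(0.374607 + 1.19306·0.62932) = 210 → T_P = 186.596 ≈ 186.6 N.
Then T_Q = 1.19306 × 186.596 = 222.6 N.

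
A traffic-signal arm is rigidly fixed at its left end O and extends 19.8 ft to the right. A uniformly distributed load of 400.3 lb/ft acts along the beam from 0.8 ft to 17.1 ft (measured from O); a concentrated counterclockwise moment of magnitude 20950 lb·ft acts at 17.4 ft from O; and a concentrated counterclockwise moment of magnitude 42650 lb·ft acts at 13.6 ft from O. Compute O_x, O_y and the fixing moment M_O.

Resultant of the distributed load: 400.3 × 16.3 = 6524.89 lb at 8.95 ft from O.
ΣF_x = 0: O_x = 0.
ΣF_y = 0: O_y − 400.3·16.3 = 0 → O_y = 6525 lb.
ΣM about O: M_O − (400.3·16.3)·8.95 + 20950 + 42650 = 0 → M_O = -5202 lb·ft.

O_x = 0, O_y = 6525 lb, M_O = -5202 lb·ft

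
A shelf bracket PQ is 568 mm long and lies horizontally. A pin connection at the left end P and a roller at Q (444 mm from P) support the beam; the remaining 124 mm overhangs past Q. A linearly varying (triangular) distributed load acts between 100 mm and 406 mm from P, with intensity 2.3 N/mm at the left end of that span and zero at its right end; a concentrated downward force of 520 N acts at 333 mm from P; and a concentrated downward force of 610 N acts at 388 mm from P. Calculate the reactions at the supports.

Resultant of the triangular load: ½ × 2.3 × 306 = 351.9 N, acting at 202 mm from P (one-third of the span from the peak).
Moments about P: Q_y·444 − (½·2.3·306)·202 − 520·333 − 610·388 = 0 → Q_y = 480923.8/444 = 1083.16 ≈ 1083 N.
ΣF_y = 0: P_y + 1083.16 − ½·2.3·306 − 520 − 610 = 0 → P_y = 398.7 N.
ΣF_x = 0: no horizontal applied forces, so P_x = 0.

P_x = 0, P_y = 398.7 N, Q_y = 1083 N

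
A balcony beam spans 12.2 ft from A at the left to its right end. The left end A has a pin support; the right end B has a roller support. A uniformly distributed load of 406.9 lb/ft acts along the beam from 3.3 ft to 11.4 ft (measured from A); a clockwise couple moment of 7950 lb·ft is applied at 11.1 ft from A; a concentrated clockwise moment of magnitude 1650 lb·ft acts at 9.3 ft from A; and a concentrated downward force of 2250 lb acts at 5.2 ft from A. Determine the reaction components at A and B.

A_x = 0, A_y = 1814 lb, B_y = 3732 lb

Resultant of the distributed load: 406.9 × 8.1 = 3295.89 lb at 7.35 ft from A.
Taking moments about A: B_y·12.2 − (406.9·8.1)·7.35 − 7950 − 1650 − 2250·5.2 = 0 → B_y = 45524.7915/12.2 = 3731.54 ≈ 3732 lb.
ΣF_y = 0: A_y + 3731.54 − 406.9·8.1 − 2250 = 0 → A_y = 1814 lb.
ΣF_x = 0: no horizontal applied forces, so A_x = 0.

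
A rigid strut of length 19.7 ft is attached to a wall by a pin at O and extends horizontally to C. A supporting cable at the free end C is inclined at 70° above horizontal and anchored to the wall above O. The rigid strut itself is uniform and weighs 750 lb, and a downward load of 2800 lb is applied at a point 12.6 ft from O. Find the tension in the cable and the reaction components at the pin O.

ΣM about O: T·sin70°·19.7 − 750·9.85 − 2800·12.6 = 0 → T = 42667.5/(19.7·0.939693) = 2304.86 ≈ 2305 lb.
ΣF_x = 0: O_x − T·cos70° = 0 → O_x = 2304.86 × 0.34202 = 788.3 lb.
ΣF_y = 0: O_y + T·sin70° − 750 − 2800 = 0 → O_y = 3550 − 2304.86 × 0.939693 = 1384 lb.

T = 2305 lb, O_x = 788.3 lb, O_y = 1384 lb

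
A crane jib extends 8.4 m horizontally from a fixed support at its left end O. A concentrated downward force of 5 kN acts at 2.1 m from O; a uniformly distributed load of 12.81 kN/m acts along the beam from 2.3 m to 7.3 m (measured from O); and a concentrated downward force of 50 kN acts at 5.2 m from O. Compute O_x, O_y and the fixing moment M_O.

O_x = 0, O_y = 119.0 kN, M_O = 577.9 kN·m

Resultant of the distributed load: 12.81 × 5 = 64.05 kN at 4.8 m from O.
ΣF_x = 0: O_x = 0.
ΣF_y = 0: O_y − 5 − 12.81·5 − 50 = 0 → O_y = 119.0 kN.
ΣM about O: M_O − 5·2.1 − (12.81·5)·4.8 − 50·5.2 = 0 → M_O = 577.9 kN·m.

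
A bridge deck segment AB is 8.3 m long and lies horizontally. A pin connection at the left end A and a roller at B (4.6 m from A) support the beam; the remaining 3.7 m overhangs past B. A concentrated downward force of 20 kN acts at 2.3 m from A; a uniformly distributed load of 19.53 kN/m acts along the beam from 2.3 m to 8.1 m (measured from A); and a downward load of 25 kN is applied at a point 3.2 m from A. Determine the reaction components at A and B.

Resultant of the distributed load: 19.53 × 5.8 = 113.274 kN at 5.2 m from A.
ΣM about A: B_y·4.6 − 20·2.3 − (19.53·5.8)·5.2 − 25·3.2 = 0 → B_y = 715.0248/4.6 = 155.44 ≈ 155.4 kN.
ΣF_y = 0: A_y + 155.44 − 20 − 19.53·5.8 − 25 = 0 → A_y = 2.834 kN.
ΣF_x = 0: no horizontal applied forces, so A_x = 0.

A_x = 0, A_y = 2.834 kN, B_y = 155.4 kN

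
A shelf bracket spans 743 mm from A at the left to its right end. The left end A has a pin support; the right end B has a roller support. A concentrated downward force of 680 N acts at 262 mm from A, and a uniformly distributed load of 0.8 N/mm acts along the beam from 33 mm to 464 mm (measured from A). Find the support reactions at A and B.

A_x = 0, A_y = 669.7 N, B_y = 355.1 N

Resultant of the distributed load: 0.8 × 431 = 344.8 N at 248.5 mm from A.
Taking moments about A: B_y·743 − 680·262 − (0.8·431)·248.5 = 0 → B_y = 263842.8/743 = 355.105 ≈ 355.1 N.
ΣF_y = 0: A_y + 355.105 − 680 − 0.8·431 = 0 → A_y = 669.7 N.
ΣF_x = 0: no horizontal applied forces, so A_x = 0.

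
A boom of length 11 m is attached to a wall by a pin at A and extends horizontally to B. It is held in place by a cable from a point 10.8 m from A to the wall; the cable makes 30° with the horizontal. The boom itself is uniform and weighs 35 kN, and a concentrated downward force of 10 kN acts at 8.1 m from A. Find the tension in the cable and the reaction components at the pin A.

ΣM about A: T·sin30°·10.8 − 35·5.5 − 10·8.1 = 0 → T = 273.5/(10.8·0.5) = 50.6481 ≈ 50.65 kN.
ΣF_x = 0: A_x − T·cos30° = 0 → A_x = 50.6481 × 0.866025 = 43.86 kN.
ΣF_y = 0: A_y + T·sin30° − 35 − 10 = 0 → A_y = 45 − 50.6481 × 0.5 = 19.68 kN.

T = 50.65 kN, A_x = 43.86 kN, A_y = 19.68 kN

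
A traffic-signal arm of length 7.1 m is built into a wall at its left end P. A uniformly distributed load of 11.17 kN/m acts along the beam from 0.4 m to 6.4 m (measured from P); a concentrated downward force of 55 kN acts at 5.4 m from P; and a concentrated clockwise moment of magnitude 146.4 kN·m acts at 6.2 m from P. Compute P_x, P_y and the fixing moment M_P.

P_x = 0, P_y = 122.0 kN, M_P = 671.3 kN·m

Resultant of the distributed load: 11.17 × 6 = 67.02 kN at 3.4 m from P.
ΣF_x = 0: P_x = 0.
ΣF_y = 0: P_y − 11.17·6 − 55 = 0 → P_y = 122.0 kN.
ΣM about P: M_P − (11.17·6)·3.4 − 55·5.4 − 146.4 = 0 → M_P = 671.3 kN·m.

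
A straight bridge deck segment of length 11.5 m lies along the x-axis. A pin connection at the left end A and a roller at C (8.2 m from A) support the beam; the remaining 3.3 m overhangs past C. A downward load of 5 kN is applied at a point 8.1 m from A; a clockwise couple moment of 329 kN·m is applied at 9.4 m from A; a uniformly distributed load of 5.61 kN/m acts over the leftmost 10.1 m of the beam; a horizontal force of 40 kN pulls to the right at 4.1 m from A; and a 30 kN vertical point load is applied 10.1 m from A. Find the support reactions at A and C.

A_x = -40.00 kN, A_y = -25.25 kN, C_y = 116.9 kN

Resultant of the distributed load: 5.61 × 10.1 = 56.661 kN at 5.05 m from A.
Moments about A: C_y·8.2 − 5·8.1 − 329 − (5.61·10.1)·5.05 − 30·10.1 = 0 → C_y = 958.63805/8.2 = 116.907 ≈ 116.9 kN.
ΣF_y = 0: A_y + 116.907 − 5 − 5.61·10.1 − 30 = 0 → A_y = -25.25 kN.
ΣF_x = 0: A_x + 40 = 0 → A_x = -40.00 kN.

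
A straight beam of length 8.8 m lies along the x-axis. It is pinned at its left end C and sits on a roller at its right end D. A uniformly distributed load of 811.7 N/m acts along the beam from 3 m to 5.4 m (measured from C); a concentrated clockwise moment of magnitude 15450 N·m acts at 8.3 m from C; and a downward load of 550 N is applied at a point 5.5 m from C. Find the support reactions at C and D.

Resultant of the distributed load: 811.7 × 2.4 = 1948.08 N at 4.2 m from C.
Taking moments about C: D_y·8.8 − (811.7·2.4)·4.2 − 15450 − 550·5.5 = 0 → D_y = 26656.936/8.8 = 3029.2 ≈ 3029 N.
ΣF_y = 0: C_y + 3029.2 − 811.7·2.4 − 550 = 0 → C_y = -531.1 N.
ΣF_x = 0: no horizontal applied forces, so C_x = 0.

C_x = 0, C_y = -531.1 N, D_y = 3029 N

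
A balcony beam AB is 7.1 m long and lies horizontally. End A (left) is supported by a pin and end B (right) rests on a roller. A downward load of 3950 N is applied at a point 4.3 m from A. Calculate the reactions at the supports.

Taking moments about A: B_y·7.1 − 3950·4.3 = 0 → B_y = 16985/7.1 = 2392.25 ≈ 2392 N.
ΣF_y = 0: A_y + 2392.25 − 3950 = 0 → A_y = 1558 N.
ΣF_x = 0: no horizontal applied forces, so A_x = 0.

A_x = 0, A_y = 1558 N, B_y = 2392 N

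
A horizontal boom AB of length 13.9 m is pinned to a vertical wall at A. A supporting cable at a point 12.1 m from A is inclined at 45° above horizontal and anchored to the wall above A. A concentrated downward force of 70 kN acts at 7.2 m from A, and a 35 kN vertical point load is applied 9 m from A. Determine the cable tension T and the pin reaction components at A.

T = 95.72 kN, A_x = 67.69 kN, A_y = 37.31 kN

ΣM about A: T·sin45°·12.1 − 70·7.2 − 35·9 = 0 → T = 819/(12.1·0.707107) = 95.7224 ≈ 95.72 kN.
ΣF_x = 0: A_x − T·cos45° = 0 → A_x = 95.7224 × 0.707107 = 67.69 kN.
ΣF_y = 0: A_y + T·sin45° − 70 − 35 = 0 → A_y = 105 − 95.7224 × 0.707107 = 37.31 kN.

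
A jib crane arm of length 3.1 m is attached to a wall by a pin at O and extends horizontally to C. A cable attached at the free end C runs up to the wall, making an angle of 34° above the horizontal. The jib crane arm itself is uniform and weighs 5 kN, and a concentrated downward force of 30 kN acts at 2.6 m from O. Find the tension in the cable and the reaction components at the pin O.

ΣM about O: T·sin34°·3.1 − 5·1.55 − 30·2.6 = 0 → T = 85.75/(3.1·0.559193) = 49.4664 ≈ 49.47 kN.
ΣF_x = 0: O_x − T·cos34° = 0 → O_x = 49.4664 × 0.829038 = 41.01 kN.
ΣF_y = 0: O_y + T·sin34° − 5 − 30 = 0 → O_y = 35 − 49.4664 × 0.559193 = 7.339 kN.

T = 49.47 kN, O_x = 41.01 kN, O_y = 7.339 kN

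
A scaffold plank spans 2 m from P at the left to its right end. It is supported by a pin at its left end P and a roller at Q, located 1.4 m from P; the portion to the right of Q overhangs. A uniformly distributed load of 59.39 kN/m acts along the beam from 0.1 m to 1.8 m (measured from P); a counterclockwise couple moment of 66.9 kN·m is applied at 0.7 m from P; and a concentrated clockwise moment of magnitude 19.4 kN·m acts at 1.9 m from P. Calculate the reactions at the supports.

P_x = 0, P_y = 66.38 kN, Q_y = 34.58 kN

Resultant of the distributed load: 59.39 × 1.7 = 100.963 kN at 0.95 m from P.
Moments about P: Q_y·1.4 − (59.39·1.7)·0.95 + 66.9 − 19.4 = 0 → Q_y = 48.41485/1.4 = 34.582 ≈ 34.58 kN.
ΣF_y = 0: P_y + 34.582 − 59.39·1.7 = 0 → P_y = 66.38 kN.
ΣF_x = 0: no horizontal applied forces, so P_x = 0.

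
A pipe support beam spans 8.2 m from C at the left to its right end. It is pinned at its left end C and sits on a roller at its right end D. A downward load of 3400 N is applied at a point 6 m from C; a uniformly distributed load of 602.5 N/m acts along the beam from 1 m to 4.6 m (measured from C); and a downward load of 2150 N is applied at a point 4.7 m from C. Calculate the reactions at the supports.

Resultant of the distributed load: 602.5 × 3.6 = 2169 N at 2.8 m from C.
Moments about C: D_y·8.2 − 3400·6 − (602.5·3.6)·2.8 − 2150·4.7 = 0 → D_y = 36578.2/8.2 = 4460.76 ≈ 4461 N.
ΣF_y = 0: C_y + 4460.76 − 3400 − 602.5·3.6 − 2150 = 0 → C_y = 3258 N.
ΣF_x = 0: no horizontal applied forces, so C_x = 0.

C_x = 0, C_y = 3258 N, D_y = 4461 N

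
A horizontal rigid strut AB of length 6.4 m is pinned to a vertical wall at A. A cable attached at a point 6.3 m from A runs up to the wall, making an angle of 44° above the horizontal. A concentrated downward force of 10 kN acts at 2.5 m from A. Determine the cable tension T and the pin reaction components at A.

ΣM about A: T·sin44°·6.3 − 10·2.5 = 0 → T = 25/(6.3·0.694658) = 5.71253 ≈ 5.713 kN.
ΣF_x = 0: A_x − T·cos44° = 0 → A_x = 5.71253 × 0.71934 = 4.109 kN.
ΣF_y = 0: A_y + T·sin44° − 10 = 0 → A_y = 10 − 5.71253 × 0.694658 = 6.032 kN.

T = 5.713 kN, A_x = 4.109 kN, A_y = 6.032 kN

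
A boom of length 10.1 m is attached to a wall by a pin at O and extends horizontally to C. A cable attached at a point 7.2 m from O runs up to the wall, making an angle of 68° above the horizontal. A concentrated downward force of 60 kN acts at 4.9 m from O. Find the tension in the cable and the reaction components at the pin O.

T = 44.04 kN, O_x = 16.50 kN, O_y = 19.17 kN

ΣM about O: T·sin68°·7.2 − 60·4.9 = 0 → T = 294/(7.2·0.927184) = 44.0402 ≈ 44.04 kN.
ΣF_x = 0: O_x − T·cos68° = 0 → O_x = 44.0402 × 0.374607 = 16.50 kN.
ΣF_y = 0: O_y + T·sin68° − 60 = 0 → O_y = 60 − 44.0402 × 0.927184 = 19.17 kN.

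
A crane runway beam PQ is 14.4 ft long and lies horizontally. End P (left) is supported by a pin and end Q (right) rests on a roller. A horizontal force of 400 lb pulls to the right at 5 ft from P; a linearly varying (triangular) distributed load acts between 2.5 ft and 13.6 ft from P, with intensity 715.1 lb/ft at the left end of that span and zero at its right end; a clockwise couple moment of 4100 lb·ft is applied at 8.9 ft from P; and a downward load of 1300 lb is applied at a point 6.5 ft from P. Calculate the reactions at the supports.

Resultant of the triangular load: ½ × 715.1 × 11.1 = 3968.805 lb, acting at 6.2 ft from P (one-third of the span from the peak).
ΣM about P: Q_y·14.4 − (½·715.1·11.1)·6.2 − 4100 − 1300·6.5 = 0 → Q_y = 37156.591/14.4 = 2580.32 ≈ 2580 lb.
ΣF_y = 0: P_y + 2580.32 − ½·715.1·11.1 − 1300 = 0 → P_y = 2688 lb.
ΣF_x = 0: P_x + 400 = 0 → P_x = -400.0 lb.

P_x = -400.0 lb, P_y = 2688 lb, Q_y = 2580 lb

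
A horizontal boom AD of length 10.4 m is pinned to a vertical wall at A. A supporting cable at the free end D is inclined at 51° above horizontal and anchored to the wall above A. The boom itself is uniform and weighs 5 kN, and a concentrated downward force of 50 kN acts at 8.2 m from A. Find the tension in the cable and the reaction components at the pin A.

T = 53.94 kN, A_x = 33.95 kN, A_y = 13.08 kN

ΣM about A: T·sin51°·10.4 − 5·5.2 − 50·8.2 = 0 → T = 436/(10.4·0.777146) = 53.9449 ≈ 53.94 kN.
ΣF_x = 0: A_x − T·cos51° = 0 → A_x = 53.9449 × 0.62932 = 33.95 kN.
ΣF_y = 0: A_y + T·sin51° − 5 − 50 = 0 → A_y = 55 − 53.9449 × 0.777146 = 13.08 kN.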